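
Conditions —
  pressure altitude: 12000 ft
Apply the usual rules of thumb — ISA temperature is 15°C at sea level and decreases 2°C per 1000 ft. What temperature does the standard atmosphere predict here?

ISA temperature = 15 − 2 × (12000/1000) = 15 − 24 = -9°C.

-9°C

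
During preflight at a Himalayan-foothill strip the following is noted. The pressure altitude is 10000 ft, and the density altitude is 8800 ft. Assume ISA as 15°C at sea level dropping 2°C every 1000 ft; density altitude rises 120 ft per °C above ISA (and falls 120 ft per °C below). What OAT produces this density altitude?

-15°C

Density altitude − pressure altitude = 8800 − 10000 = -1200 ft.
At 120 ft/°C that is an ISA deviation of -1200/120 = -10°C.
ISA temperature at 10000 ft = 15 − 2 × (10000/1000) = -5°C.
OAT = ISA + deviation = -5 + (-10) = -15°C.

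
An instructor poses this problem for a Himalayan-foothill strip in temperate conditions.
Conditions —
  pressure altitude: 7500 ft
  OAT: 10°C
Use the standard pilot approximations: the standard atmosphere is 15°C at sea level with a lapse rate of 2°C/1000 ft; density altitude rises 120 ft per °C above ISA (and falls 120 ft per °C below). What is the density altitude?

8700 ft

ISA temperature at 7500 ft = 15 − 2 × (7500/1000) = 0°C.
ISA deviation = 10 − 0 = +10°C.
Density altitude = 7500 + 120 × (10) = 7500 + (+1200) = 8700 ft.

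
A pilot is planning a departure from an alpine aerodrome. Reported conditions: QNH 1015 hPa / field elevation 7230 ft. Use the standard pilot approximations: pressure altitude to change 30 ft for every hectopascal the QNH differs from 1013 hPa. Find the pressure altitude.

7170 ft

Pressure correction = (1013 − 1015) × 30 = -60 ft.
Pressure altitude = 7230 + (-60) = 7170 ft.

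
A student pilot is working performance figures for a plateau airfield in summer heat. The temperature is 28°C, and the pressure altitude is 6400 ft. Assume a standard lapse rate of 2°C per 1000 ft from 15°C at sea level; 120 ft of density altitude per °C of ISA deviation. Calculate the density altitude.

9496 ft

ISA temperature at 6400 ft = 15 − 2 × (6400/1000) = 2.2°C.
ISA deviation = 28 − 2.2 = +25.8°C.
Density altitude = 6400 + 120 × (25.8) = 6400 + (+3096) = 9496 ft.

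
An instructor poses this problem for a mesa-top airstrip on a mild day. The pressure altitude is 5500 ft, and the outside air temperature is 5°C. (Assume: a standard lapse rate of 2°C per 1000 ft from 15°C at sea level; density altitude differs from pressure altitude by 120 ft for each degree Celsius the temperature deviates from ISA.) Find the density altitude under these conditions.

ISA temperature at 5500 ft = 15 − 2 × (5500/1000) = 4°C.
ISA deviation = 5 − 4 = +1°C.
Density altitude = 5500 + 120 × (1) = 5500 + (+120) = 5620 ft.

5620 ft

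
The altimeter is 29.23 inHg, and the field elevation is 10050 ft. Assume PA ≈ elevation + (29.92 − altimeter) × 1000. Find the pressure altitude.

Pressure correction = (29.92 − 29.23) × 1000 = +690 ft.
Pressure altitude = 10050 + (+690) = 10740 ft.

10740 ft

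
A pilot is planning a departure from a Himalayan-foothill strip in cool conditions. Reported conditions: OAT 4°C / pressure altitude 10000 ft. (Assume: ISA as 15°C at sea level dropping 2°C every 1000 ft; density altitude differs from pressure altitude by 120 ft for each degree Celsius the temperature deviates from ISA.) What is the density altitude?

ISA temperature at 10000 ft = 15 − 2 × (10000/1000) = -5°C.
ISA deviation = 4 − (-5) = +9°C.
Density altitude = 10000 + 120 × (9) = 10000 + (+1080) = 11080 ft.

11080 ft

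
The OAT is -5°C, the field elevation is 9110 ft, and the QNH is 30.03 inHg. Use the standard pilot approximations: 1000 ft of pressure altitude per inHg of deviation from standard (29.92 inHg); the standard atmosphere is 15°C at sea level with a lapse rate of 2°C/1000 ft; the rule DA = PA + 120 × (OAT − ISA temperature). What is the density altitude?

8760 ft

Pressure altitude = 9110 + (29.92 − 30.03) × 1000 = 9110 + (-110) = 9000 ft.
ISA temperature at 9000 ft = 15 − 2 × (9000/1000) = -3°C.
ISA deviation = -5 − (-3) = -2°C.
Density altitude = 9000 + 120 × (-2) = 8760 ft.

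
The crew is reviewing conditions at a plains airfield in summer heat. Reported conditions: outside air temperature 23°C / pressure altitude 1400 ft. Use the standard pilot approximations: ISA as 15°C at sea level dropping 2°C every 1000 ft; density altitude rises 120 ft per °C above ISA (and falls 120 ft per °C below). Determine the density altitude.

2696 ft

ISA temperature at 1400 ft = 15 − 2 × (1400/1000) = 12.2°C.
ISA deviation = 23 − 12.2 = +10.8°C.
Density altitude = 1400 + 120 × (10.8) = 1400 + (+1296) = 2696 ft.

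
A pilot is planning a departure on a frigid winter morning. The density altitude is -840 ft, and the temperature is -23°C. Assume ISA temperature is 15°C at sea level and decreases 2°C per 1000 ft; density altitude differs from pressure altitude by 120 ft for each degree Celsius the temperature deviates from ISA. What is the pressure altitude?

DA = PA + 120 × (OAT − (15 − 2·PA/1000)) = PA + 120·OAT − 1800 + 0.24·PA = 1.24·PA + 120·OAT − 1800.
So 1.24·PA = -840 − 120 × (-23) + 1800 = 3720.
PA = 3720 / 1.24 = 3000 ft.

3000 ft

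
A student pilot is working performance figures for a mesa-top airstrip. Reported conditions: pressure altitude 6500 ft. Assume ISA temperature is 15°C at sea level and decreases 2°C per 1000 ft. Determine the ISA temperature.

ISA temperature = 15 − 2 × (6500/1000) = 15 − 13 = 2°C.

2°C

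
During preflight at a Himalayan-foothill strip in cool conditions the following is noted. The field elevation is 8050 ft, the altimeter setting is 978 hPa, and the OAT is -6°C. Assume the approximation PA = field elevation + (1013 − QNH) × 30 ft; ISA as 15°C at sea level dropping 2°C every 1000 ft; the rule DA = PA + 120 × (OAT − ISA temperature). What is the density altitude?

Pressure altitude = 8050 + (1013 − 978) × 30 = 8050 + (+1050) = 9100 ft.
ISA temperature at 9100 ft = 15 − 2 × (9100/1000) = -3.2°C.
ISA deviation = -6 − (-3.2) = -2.8°C.
Density altitude = 9100 + 120 × (-2.8) = 8764 ft.

8764 ft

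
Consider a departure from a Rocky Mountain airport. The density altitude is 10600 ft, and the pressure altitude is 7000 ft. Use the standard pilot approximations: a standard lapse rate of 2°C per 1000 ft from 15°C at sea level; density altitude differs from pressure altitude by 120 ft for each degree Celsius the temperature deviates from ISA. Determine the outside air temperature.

Density altitude − pressure altitude = 10600 − 7000 = +3600 ft.
At 120 ft/°C that is an ISA deviation of 3600/120 = +30°C.
ISA temperature at 7000 ft = 15 − 2 × (7000/1000) = 1°C.
OAT = ISA + deviation = 1 + (+30) = 31°C.

31°C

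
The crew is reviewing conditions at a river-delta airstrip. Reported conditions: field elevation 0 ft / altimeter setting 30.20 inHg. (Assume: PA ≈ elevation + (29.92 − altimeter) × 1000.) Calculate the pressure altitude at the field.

Pressure correction = (29.92 − 30.20) × 1000 = -280 ft.
Pressure altitude = 0 + (-280) = -280 ft.

-280 ft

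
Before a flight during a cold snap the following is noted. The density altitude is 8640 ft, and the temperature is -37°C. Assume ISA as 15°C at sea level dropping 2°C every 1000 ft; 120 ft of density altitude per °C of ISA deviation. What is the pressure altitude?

DA = PA + 120 × (OAT − (15 − 2·PA/1000)) = PA + 120·OAT − 1800 + 0.24·PA = 1.24·PA + 120·OAT − 1800.
So 1.24·PA = 8640 − 120 × (-37) + 1800 = 14880.
PA = 14880 / 1.24 = 12000 ft.

12000 ft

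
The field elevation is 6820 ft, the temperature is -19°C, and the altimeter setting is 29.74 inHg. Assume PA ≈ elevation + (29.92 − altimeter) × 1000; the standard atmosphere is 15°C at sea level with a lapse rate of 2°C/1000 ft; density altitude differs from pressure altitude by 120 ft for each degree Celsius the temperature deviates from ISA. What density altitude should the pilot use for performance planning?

4600 ft

Pressure altitude = 6820 + (29.92 − 29.74) × 1000 = 6820 + (+180) = 7000 ft.
ISA temperature at 7000 ft = 15 − 2 × (7000/1000) = 1°C.
ISA deviation = -19 − 1 = -20°C.
Density altitude = 7000 + 120 × (-20) = 4600 ft.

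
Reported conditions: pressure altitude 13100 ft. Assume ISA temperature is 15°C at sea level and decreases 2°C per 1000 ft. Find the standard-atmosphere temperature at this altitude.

-11.2°C

ISA temperature = 15 − 2 × (13100/1000) = 15 − 26.2 = -11.2°C.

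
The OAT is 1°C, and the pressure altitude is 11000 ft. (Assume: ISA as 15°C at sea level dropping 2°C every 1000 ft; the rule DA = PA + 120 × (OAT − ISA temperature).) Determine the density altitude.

11960 ft

ISA temperature at 11000 ft = 15 − 2 × (11000/1000) = -7°C.
ISA deviation = 1 − (-7) = +8°C.
Density altitude = 11000 + 120 × (8) = 11000 + (+960) = 11960 ft.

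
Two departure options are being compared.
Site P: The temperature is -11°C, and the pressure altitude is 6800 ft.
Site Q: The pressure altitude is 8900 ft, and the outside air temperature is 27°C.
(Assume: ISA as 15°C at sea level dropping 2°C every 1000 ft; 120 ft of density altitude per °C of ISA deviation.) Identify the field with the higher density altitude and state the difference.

Site P: ISA temp = 1.4°C, deviation -12.4°C, DA = 6800 + 120 × (-12.4) = 5312 ft.
Site Q: ISA temp = -2.8°C, deviation +29.8°C, DA = 8900 + 120 × 29.8 = 12476 ft.
Site Q is higher by 12476 − 5312 = 7164 ft.

Site Q by 7164 ft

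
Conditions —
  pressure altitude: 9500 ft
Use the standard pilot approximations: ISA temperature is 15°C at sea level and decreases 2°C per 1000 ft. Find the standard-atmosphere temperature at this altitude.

ISA temperature = 15 − 2 × (9500/1000) = 15 − 19 = -4°C.

-4°C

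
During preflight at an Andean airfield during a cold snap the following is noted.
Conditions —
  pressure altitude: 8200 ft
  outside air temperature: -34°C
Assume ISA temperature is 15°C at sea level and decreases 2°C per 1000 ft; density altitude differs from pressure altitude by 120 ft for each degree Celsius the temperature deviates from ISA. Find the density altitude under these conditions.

ISA temperature at 8200 ft = 15 − 2 × (8200/1000) = -1.4°C.
ISA deviation = -34 − (-1.4) = -32.6°C.
Density altitude = 8200 + 120 × (-32.6) = 8200 + (-3912) = 4288 ft.

4288 ft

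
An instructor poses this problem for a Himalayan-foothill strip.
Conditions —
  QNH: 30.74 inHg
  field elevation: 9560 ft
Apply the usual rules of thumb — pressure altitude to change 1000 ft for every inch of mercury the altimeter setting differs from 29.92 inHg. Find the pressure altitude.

8740 ft

Pressure correction = (29.92 − 30.74) × 1000 = -820 ft.
Pressure altitude = 9560 + (-820) = 8740 ft.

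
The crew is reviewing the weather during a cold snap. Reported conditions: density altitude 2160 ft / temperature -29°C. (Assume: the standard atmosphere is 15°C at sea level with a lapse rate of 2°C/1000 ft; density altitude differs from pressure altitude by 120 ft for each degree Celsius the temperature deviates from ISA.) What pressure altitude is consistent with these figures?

DA = PA + 120 × (OAT − (15 − 2·PA/1000)) = PA + 120·OAT − 1800 + 0.24·PA = 1.24·PA + 120·OAT − 1800.
So 1.24·PA = 2160 − 120 × (-29) + 1800 = 7440.
PA = 7440 / 1.24 = 6000 ft.

6000 ft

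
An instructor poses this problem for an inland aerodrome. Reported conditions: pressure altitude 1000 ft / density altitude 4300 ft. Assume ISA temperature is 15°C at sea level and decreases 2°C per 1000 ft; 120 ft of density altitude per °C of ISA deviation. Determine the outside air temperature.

Density altitude − pressure altitude = 4300 − 1000 = +3300 ft.
At 120 ft/°C that is an ISA deviation of 3300/120 = +27.5°C.
ISA temperature at 1000 ft = 15 − 2 × (1000/1000) = 13°C.
OAT = ISA + deviation = 13 + (+27.5) = 40.5°C.

40.5°C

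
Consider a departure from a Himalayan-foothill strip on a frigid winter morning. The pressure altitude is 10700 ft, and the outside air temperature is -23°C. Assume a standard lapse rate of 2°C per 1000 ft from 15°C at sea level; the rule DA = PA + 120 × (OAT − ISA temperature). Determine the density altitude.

ISA temperature at 10700 ft = 15 − 2 × (10700/1000) = -6.4°C.
ISA deviation = -23 − (-6.4) = -16.6°C.
Density altitude = 10700 + 120 × (-16.6) = 10700 + (-1992) = 8708 ft.

8708 ft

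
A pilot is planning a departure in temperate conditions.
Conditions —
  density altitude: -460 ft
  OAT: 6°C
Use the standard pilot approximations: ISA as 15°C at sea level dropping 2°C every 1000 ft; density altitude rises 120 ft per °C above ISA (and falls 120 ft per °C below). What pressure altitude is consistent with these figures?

500 ft

DA = PA + 120 × (OAT − (15 − 2·PA/1000)) = PA + 120·OAT − 1800 + 0.24·PA = 1.24·PA + 120·OAT − 1800.
So 1.24·PA = -460 − 120 × 6 + 1800 = 620.
PA = 620 / 1.24 = 500 ft.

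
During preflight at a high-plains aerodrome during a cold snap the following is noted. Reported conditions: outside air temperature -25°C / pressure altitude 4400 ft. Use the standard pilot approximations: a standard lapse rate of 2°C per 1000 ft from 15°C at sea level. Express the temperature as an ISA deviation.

ISA temperature at 4400 ft = 15 − 2 × (4400/1000) = 6.2°C.
Deviation = OAT − ISA = -25 − 6.2 = -31.2°C.

ISA-31.2°C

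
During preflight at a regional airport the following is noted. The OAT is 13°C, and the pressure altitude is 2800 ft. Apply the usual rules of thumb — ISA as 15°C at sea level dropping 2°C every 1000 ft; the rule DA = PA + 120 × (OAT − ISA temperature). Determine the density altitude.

3232 ft

ISA temperature at 2800 ft = 15 − 2 × (2800/1000) = 9.4°C.
ISA deviation = 13 − 9.4 = +3.6°C.
Density altitude = 2800 + 120 × (3.6) = 2800 + (+432) = 3232 ft.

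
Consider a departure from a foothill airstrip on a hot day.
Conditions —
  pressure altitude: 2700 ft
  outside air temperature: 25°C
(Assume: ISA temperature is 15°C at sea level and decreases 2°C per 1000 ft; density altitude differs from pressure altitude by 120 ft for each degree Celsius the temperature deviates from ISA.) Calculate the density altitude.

ISA temperature at 2700 ft = 15 − 2 × (2700/1000) = 9.6°C.
ISA deviation = 25 − 9.6 = +15.4°C.
Density altitude = 2700 + 120 × (15.4) = 2700 + (+1848) = 4548 ft.

4548 ft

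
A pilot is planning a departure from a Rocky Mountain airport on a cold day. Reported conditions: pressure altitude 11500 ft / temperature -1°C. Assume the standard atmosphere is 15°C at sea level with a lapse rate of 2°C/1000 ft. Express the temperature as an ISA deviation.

ISA+7°C

ISA temperature at 11500 ft = 15 − 2 × (11500/1000) = -8°C.
Deviation = OAT − ISA = -1 − (-8) = +7°C.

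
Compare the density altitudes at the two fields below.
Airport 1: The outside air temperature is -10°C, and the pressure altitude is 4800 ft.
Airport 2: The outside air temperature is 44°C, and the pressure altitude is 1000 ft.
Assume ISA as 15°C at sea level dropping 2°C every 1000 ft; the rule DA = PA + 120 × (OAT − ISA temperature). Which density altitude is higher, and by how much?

Airport 1: ISA temp = 5.4°C, deviation -15.4°C, DA = 4800 + 120 × (-15.4) = 2952 ft.
Airport 2: ISA temp = 13°C, deviation +31°C, DA = 1000 + 120 × 31 = 4720 ft.
Airport 2 is higher by 4720 − 2952 = 1768 ft.

Airport 2 by 1768 ft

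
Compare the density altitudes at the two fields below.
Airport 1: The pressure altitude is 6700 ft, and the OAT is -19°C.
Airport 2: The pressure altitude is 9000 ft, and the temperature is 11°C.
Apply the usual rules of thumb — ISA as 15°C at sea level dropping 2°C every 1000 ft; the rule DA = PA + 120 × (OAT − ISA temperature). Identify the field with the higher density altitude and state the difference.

Airport 1: ISA temp = 1.6°C, deviation -20.6°C, DA = 6700 + 120 × (-20.6) = 4228 ft.
Airport 2: ISA temp = -3°C, deviation +14°C, DA = 9000 + 120 × 14 = 10680 ft.
Airport 2 is higher by 10680 − 4228 = 6452 ft.

Airport 2 by 6452 ft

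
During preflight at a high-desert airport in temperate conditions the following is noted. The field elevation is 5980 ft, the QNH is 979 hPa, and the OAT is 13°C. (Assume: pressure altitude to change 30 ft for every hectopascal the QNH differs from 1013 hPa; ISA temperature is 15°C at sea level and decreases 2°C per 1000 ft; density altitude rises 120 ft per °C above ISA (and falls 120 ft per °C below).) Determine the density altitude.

8440 ft

Pressure altitude = 5980 + (1013 − 979) × 30 = 5980 + (+1020) = 7000 ft.
ISA temperature at 7000 ft = 15 − 2 × (7000/1000) = 1°C.
ISA deviation = 13 − 1 = +12°C.
Density altitude = 7000 + 120 × (12) = 8440 ft.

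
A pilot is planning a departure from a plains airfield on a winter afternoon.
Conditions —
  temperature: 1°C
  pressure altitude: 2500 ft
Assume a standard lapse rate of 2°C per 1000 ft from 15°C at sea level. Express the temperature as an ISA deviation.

ISA temperature at 2500 ft = 15 − 2 × (2500/1000) = 10°C.
Deviation = OAT − ISA = 1 − 10 = -9°C.

ISA-9°C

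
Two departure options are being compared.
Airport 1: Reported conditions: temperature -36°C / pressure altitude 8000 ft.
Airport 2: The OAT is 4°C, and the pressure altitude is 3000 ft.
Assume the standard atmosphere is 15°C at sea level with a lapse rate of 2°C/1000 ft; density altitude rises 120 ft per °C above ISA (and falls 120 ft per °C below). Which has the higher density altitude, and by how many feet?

Airport 1 by 1400 ft

Airport 1: ISA temp = -1°C, deviation -35°C, DA = 8000 + 120 × (-35) = 3800 ft.
Airport 2: ISA temp = 9°C, deviation -5°C, DA = 3000 + 120 × (-5) = 2400 ft.
Airport 1 is higher by 3800 − 2400 = 1400 ft.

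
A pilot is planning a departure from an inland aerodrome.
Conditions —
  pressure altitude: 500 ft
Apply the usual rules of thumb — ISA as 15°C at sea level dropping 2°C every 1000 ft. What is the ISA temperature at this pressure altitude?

ISA temperature = 15 − 2 × (500/1000) = 15 − 1 = 14°C.

14°C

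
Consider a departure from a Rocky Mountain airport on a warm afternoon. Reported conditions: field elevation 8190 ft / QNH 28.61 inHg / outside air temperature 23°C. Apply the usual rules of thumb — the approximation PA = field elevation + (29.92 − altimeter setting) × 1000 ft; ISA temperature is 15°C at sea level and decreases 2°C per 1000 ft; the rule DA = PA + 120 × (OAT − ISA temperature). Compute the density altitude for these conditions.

12740 ft

Pressure altitude = 8190 + (29.92 − 28.61) × 1000 = 8190 + (+1310) = 9500 ft.
ISA temperature at 9500 ft = 15 − 2 × (9500/1000) = -4°C.
ISA deviation = 23 − (-4) = +27°C.
Density altitude = 9500 + 120 × (27) = 12740 ft.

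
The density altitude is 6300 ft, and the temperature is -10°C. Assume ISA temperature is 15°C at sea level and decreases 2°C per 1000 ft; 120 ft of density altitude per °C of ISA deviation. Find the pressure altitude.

7500 ft

DA = PA + 120 × (OAT − (15 − 2·PA/1000)) = PA + 120·OAT − 1800 + 0.24·PA = 1.24·PA + 120·OAT − 1800.
So 1.24·PA = 6300 − 120 × (-10) + 1800 = 9300.
PA = 9300 / 1.24 = 7500 ft.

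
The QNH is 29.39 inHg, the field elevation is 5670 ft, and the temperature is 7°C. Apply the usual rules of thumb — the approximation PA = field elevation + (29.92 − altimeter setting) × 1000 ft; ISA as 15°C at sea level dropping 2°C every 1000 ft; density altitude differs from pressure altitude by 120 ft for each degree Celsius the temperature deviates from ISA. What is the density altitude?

6728 ft

Pressure altitude = 5670 + (29.92 − 29.39) × 1000 = 5670 + (+530) = 6200 ft.
ISA temperature at 6200 ft = 15 − 2 × (6200/1000) = 2.6°C.
ISA deviation = 7 − 2.6 = +4.4°C.
Density altitude = 6200 + 120 × (4.4) = 6728 ft.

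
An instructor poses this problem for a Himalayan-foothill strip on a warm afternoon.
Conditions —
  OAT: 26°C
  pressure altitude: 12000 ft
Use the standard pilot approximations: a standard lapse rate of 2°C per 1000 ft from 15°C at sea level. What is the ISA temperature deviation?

ISA temperature at 12000 ft = 15 − 2 × (12000/1000) = -9°C.
Deviation = OAT − ISA = 26 − (-9) = +35°C.

ISA+35°C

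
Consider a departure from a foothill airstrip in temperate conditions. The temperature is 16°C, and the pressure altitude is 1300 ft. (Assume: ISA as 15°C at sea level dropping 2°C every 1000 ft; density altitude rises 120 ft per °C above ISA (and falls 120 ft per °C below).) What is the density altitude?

ISA temperature at 1300 ft = 15 − 2 × (1300/1000) = 12.4°C.
ISA deviation = 16 − 12.4 = +3.6°C.
Density altitude = 1300 + 120 × (3.6) = 1300 + (+432) = 1732 ft.

1732 ft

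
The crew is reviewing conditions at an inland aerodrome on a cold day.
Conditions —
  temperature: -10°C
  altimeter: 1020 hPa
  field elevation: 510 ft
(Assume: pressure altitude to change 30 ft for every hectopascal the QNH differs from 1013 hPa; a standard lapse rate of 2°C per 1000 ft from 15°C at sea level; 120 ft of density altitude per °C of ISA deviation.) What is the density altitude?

-2628 ft

Pressure altitude = 510 + (1013 − 1020) × 30 = 510 + (-210) = 300 ft.
ISA temperature at 300 ft = 15 − 2 × (300/1000) = 14.4°C.
ISA deviation = -10 − 14.4 = -24.4°C.
Density altitude = 300 + 120 × (-24.4) = -2628 ft.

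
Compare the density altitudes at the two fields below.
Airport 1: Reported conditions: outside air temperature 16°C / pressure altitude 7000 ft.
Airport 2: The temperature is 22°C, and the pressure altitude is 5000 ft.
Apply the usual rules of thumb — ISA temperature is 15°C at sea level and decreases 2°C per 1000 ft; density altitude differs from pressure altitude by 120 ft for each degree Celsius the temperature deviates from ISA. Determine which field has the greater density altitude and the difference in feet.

Airport 1 by 1760 ft

Airport 1: ISA temp = 1°C, deviation +15°C, DA = 7000 + 120 × 15 = 8800 ft.
Airport 2: ISA temp = 5°C, deviation +17°C, DA = 5000 + 120 × 17 = 7040 ft.
Airport 1 is higher by 8800 − 7040 = 1760 ft.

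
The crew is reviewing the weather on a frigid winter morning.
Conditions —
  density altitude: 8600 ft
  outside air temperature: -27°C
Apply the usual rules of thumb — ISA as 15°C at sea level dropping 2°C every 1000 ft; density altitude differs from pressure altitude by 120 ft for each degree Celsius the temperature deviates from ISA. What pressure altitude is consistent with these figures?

11000 ft

DA = PA + 120 × (OAT − (15 − 2·PA/1000)) = PA + 120·OAT − 1800 + 0.24·PA = 1.24·PA + 120·OAT − 1800.
So 1.24·PA = 8600 − 120 × (-27) + 1800 = 13640.
PA = 13640 / 1.24 = 11000 ft.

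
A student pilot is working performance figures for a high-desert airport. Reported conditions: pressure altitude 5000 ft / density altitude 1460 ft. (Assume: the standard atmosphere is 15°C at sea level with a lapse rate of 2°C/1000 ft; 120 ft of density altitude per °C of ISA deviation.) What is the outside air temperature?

-24.5°C

Density altitude − pressure altitude = 1460 − 5000 = -3540 ft.
At 120 ft/°C that is an ISA deviation of -3540/120 = -29.5°C.
ISA temperature at 5000 ft = 15 − 2 × (5000/1000) = 5°C.
OAT = ISA + deviation = 5 + (-29.5) = -24.5°C.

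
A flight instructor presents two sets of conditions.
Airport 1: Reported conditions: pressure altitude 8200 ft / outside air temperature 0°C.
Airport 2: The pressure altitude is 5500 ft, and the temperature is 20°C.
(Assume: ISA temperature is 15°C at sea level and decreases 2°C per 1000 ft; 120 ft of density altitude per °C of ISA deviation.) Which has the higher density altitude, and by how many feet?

Airport 1 by 948 ft

Airport 1: ISA temp = -1.4°C, deviation +1.4°C, DA = 8200 + 120 × 1.4 = 8368 ft.
Airport 2: ISA temp = 4°C, deviation +16°C, DA = 5500 + 120 × 16 = 7420 ft.
Airport 1 is higher by 8368 − 7420 = 948 ft.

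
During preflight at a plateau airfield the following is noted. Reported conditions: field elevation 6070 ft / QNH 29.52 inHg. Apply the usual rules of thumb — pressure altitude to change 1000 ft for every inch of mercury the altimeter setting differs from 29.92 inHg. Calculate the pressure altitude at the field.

Pressure correction = (29.92 − 29.52) × 1000 = +400 ft.
Pressure altitude = 6070 + (+400) = 6470 ft.

6470 ft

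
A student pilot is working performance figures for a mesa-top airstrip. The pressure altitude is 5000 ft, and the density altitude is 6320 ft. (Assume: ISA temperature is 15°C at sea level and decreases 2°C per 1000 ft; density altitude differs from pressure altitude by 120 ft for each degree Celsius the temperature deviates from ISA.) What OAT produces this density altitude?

16°C

Density altitude − pressure altitude = 6320 − 5000 = +1320 ft.
At 120 ft/°C that is an ISA deviation of 1320/120 = +11°C.
ISA temperature at 5000 ft = 15 − 2 × (5000/1000) = 5°C.
OAT = ISA + deviation = 5 + (+11) = 16°C.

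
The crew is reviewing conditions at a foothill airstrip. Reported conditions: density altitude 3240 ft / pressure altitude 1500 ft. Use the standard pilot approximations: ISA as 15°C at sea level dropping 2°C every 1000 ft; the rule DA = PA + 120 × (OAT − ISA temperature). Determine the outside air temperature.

26.5°C

Density altitude − pressure altitude = 3240 − 1500 = +1740 ft.
At 120 ft/°C that is an ISA deviation of 1740/120 = +14.5°C.
ISA temperature at 1500 ft = 15 − 2 × (1500/1000) = 12°C.
OAT = ISA + deviation = 12 + (+14.5) = 26.5°C.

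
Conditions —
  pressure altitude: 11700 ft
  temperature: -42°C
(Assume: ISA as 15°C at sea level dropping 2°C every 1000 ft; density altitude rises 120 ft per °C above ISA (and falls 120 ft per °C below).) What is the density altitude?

7668 ft

ISA temperature at 11700 ft = 15 − 2 × (11700/1000) = -8.4°C.
ISA deviation = -42 − (-8.4) = -33.6°C.
Density altitude = 11700 + 120 × (-33.6) = 11700 + (-4032) = 7668 ft.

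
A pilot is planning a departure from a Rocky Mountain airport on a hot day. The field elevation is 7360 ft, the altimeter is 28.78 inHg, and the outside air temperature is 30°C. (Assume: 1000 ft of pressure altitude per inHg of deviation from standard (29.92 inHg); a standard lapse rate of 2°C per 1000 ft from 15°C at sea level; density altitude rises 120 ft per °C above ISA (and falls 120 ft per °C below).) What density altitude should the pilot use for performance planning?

Pressure altitude = 7360 + (29.92 − 28.78) × 1000 = 7360 + (+1140) = 8500 ft.
ISA temperature at 8500 ft = 15 − 2 × (8500/1000) = -2°C.
ISA deviation = 30 − (-2) = +32°C.
Density altitude = 8500 + 120 × (32) = 12340 ft.

12340 ft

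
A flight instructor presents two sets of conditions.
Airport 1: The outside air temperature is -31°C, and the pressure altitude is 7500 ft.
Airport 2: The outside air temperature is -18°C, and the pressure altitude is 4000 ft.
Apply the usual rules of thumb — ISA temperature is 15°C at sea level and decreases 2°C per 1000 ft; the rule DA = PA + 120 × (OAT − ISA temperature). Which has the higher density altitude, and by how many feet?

Airport 1: ISA temp = 0°C, deviation -31°C, DA = 7500 + 120 × (-31) = 3780 ft.
Airport 2: ISA temp = 7°C, deviation -25°C, DA = 4000 + 120 × (-25) = 1000 ft.
Airport 1 is higher by 3780 − 1000 = 2780 ft.

Airport 1 by 2780 ft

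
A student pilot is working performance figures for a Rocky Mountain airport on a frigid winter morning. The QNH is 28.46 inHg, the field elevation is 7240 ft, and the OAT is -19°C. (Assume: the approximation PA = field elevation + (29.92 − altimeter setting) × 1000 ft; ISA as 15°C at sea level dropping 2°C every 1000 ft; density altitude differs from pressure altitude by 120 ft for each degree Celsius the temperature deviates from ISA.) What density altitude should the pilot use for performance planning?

6708 ft

Pressure altitude = 7240 + (29.92 − 28.46) × 1000 = 7240 + (+1460) = 8700 ft.
ISA temperature at 8700 ft = 15 − 2 × (8700/1000) = -2.4°C.
ISA deviation = -19 − (-2.4) = -16.6°C.
Density altitude = 8700 + 120 × (-16.6) = 6708 ft.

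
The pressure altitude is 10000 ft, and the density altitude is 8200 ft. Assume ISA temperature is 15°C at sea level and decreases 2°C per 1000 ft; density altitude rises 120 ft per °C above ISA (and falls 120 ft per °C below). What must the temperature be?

-20°C

Density altitude − pressure altitude = 8200 − 10000 = -1800 ft.
At 120 ft/°C that is an ISA deviation of -1800/120 = -15°C.
ISA temperature at 10000 ft = 15 − 2 × (10000/1000) = -5°C.
OAT = ISA + deviation = -5 + (-15) = -20°C.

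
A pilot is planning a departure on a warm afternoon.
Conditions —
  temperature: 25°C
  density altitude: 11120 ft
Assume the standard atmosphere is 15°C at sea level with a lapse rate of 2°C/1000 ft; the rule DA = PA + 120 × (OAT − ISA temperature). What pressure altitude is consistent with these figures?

DA = PA + 120 × (OAT − (15 − 2·PA/1000)) = PA + 120·OAT − 1800 + 0.24·PA = 1.24·PA + 120·OAT − 1800.
So 1.24·PA = 11120 − 120 × 25 + 1800 = 9920.
PA = 9920 / 1.24 = 8000 ft.

8000 ft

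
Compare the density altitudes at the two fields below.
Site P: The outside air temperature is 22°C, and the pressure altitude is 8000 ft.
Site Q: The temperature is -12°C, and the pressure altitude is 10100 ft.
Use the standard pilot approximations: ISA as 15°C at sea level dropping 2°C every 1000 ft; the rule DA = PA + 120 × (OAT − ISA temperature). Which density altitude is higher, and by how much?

Site P by 1476 ft

Site P: ISA temp = -1°C, deviation +23°C, DA = 8000 + 120 × 23 = 10760 ft.
Site Q: ISA temp = -5.2°C, deviation -6.8°C, DA = 10100 + 120 × (-6.8) = 9284 ft.
Site P is higher by 10760 − 9284 = 1476 ft.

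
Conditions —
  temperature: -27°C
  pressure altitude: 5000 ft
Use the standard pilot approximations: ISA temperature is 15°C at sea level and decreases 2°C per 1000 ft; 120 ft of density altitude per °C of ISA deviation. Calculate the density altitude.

ISA temperature at 5000 ft = 15 − 2 × (5000/1000) = 5°C.
ISA deviation = -27 − 5 = -32°C.
Density altitude = 5000 + 120 × (-32) = 5000 + (-3840) = 1160 ft.

1160 ft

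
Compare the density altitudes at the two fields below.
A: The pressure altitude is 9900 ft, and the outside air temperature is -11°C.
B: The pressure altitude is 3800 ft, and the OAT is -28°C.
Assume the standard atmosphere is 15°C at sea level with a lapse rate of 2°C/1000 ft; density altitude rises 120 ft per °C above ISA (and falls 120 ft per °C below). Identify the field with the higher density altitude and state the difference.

A: ISA temp = -4.8°C, deviation -6.2°C, DA = 9900 + 120 × (-6.2) = 9156 ft.
B: ISA temp = 7.4°C, deviation -35.4°C, DA = 3800 + 120 × (-35.4) = -448 ft.
A is higher by 9156 − (-448) = 9604 ft.

A by 9604 ft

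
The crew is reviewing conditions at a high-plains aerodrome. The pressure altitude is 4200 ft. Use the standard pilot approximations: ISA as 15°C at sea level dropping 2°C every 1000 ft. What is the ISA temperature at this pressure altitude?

ISA temperature = 15 − 2 × (4200/1000) = 15 − 8.4 = 6.6°C.

6.6°C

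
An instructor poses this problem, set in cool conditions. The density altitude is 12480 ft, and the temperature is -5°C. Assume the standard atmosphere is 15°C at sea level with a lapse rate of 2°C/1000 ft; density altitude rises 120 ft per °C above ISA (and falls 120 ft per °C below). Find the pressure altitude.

DA = PA + 120 × (OAT − (15 − 2·PA/1000)) = PA + 120·OAT − 1800 + 0.24·PA = 1.24·PA + 120·OAT − 1800.
So 1.24·PA = 12480 − 120 × (-5) + 1800 = 14880.
PA = 14880 / 1.24 = 12000 ft.

12000 ft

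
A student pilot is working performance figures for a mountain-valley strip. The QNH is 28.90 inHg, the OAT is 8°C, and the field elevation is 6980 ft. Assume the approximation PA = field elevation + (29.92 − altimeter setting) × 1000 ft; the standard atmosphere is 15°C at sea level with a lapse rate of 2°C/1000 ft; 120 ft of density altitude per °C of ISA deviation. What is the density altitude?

Pressure altitude = 6980 + (29.92 − 28.90) × 1000 = 6980 + (+1020) = 8000 ft.
ISA temperature at 8000 ft = 15 − 2 × (8000/1000) = -1°C.
ISA deviation = 8 − (-1) = +9°C.
Density altitude = 8000 + 120 × (9) = 9080 ft.

9080 ft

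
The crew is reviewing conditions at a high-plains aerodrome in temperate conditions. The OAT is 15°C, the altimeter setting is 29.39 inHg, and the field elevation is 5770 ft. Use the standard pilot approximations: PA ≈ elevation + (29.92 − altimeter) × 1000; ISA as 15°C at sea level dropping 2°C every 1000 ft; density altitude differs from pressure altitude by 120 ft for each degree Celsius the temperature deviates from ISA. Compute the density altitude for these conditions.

Pressure altitude = 5770 + (29.92 − 29.39) × 1000 = 5770 + (+530) = 6300 ft.
ISA temperature at 6300 ft = 15 − 2 × (6300/1000) = 2.4°C.
ISA deviation = 15 − 2.4 = +12.6°C.
Density altitude = 6300 + 120 × (12.6) = 7812 ft.

7812 ft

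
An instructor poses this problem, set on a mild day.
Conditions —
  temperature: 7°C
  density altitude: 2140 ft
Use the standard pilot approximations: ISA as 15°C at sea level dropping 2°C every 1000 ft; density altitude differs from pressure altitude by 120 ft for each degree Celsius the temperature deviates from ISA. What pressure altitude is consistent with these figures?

DA = PA + 120 × (OAT − (15 − 2·PA/1000)) = PA + 120·OAT − 1800 + 0.24·PA = 1.24·PA + 120·OAT − 1800.
So 1.24·PA = 2140 − 120 × 7 + 1800 = 3100.
PA = 3100 / 1.24 = 2500 ft.

2500 ft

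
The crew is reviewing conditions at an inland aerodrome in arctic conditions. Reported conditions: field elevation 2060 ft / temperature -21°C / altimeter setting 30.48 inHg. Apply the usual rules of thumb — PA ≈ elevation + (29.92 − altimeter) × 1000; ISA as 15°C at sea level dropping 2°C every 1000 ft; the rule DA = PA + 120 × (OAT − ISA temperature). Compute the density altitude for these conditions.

-2460 ft

Pressure altitude = 2060 + (29.92 − 30.48) × 1000 = 2060 + (-560) = 1500 ft.
ISA temperature at 1500 ft = 15 − 2 × (1500/1000) = 12°C.
ISA deviation = -21 − 12 = -33°C.
Density altitude = 1500 + 120 × (-33) = -2460 ft.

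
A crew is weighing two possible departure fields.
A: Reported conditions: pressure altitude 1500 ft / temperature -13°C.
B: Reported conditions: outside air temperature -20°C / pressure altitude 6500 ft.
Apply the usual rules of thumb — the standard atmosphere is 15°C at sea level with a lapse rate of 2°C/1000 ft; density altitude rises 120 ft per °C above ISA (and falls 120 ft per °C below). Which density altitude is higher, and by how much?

B by 5360 ft

A: ISA temp = 12°C, deviation -25°C, DA = 1500 + 120 × (-25) = -1500 ft.
B: ISA temp = 2°C, deviation -22°C, DA = 6500 + 120 × (-22) = 3860 ft.
B is higher by 3860 − (-1500) = 5360 ft.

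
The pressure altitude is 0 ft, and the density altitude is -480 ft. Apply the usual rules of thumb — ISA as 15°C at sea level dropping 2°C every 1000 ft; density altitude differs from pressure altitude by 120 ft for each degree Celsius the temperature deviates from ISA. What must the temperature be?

Density altitude − pressure altitude = -480 − 0 = -480 ft.
At 120 ft/°C that is an ISA deviation of -480/120 = -4°C.
ISA temperature at 0 ft = 15 − 2 × (0/1000) = 15°C.
OAT = ISA + deviation = 15 + (-4) = 11°C.

11°C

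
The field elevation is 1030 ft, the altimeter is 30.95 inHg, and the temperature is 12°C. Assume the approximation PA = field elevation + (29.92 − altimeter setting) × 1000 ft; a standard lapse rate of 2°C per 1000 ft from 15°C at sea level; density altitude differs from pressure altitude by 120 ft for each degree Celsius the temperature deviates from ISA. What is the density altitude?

Pressure altitude = 1030 + (29.92 − 30.95) × 1000 = 1030 + (-1030) = 0 ft.
ISA temperature at 0 ft = 15 − 2 × (0/1000) = 15°C.
ISA deviation = 12 − 15 = -3°C.
Density altitude = 0 + 120 × (-3) = -360 ft.

-360 ft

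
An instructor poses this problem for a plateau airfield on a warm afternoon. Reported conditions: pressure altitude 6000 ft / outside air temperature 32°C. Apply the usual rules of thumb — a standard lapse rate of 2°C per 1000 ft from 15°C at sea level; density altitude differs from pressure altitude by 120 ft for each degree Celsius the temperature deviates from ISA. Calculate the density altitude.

ISA temperature at 6000 ft = 15 − 2 × (6000/1000) = 3°C.
ISA deviation = 32 − 3 = +29°C.
Density altitude = 6000 + 120 × (29) = 6000 + (+3480) = 9480 ft.

9480 ft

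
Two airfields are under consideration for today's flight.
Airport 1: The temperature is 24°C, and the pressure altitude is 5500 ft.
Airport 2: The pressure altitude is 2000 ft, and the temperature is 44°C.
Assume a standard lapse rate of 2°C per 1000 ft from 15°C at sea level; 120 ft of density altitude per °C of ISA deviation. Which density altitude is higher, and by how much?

Airport 1: ISA temp = 4°C, deviation +20°C, DA = 5500 + 120 × 20 = 7900 ft.
Airport 2: ISA temp = 11°C, deviation +33°C, DA = 2000 + 120 × 33 = 5960 ft.
Airport 1 is higher by 7900 − 5960 = 1940 ft.

Airport 1 by 1940 ft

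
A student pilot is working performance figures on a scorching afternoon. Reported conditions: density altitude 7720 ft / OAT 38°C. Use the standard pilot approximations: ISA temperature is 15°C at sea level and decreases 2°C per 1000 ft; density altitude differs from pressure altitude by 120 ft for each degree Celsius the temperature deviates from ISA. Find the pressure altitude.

DA = PA + 120 × (OAT − (15 − 2·PA/1000)) = PA + 120·OAT − 1800 + 0.24·PA = 1.24·PA + 120·OAT − 1800.
So 1.24·PA = 7720 − 120 × 38 + 1800 = 4960.
PA = 4960 / 1.24 = 4000 ft.

4000 ft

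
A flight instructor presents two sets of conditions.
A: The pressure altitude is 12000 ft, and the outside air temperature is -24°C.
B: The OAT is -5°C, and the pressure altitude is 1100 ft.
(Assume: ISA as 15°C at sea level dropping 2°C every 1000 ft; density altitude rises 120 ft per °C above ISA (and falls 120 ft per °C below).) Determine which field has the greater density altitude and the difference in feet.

A by 11236 ft

A: ISA temp = -9°C, deviation -15°C, DA = 12000 + 120 × (-15) = 10200 ft.
B: ISA temp = 12.8°C, deviation -17.8°C, DA = 1100 + 120 × (-17.8) = -1036 ft.
A is higher by 10200 − (-1036) = 11236 ft.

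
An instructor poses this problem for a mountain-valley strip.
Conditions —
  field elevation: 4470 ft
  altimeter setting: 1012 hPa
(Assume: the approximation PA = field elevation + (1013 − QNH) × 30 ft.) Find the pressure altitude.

4500 ft

Pressure correction = (1013 − 1012) × 30 = +30 ft.
Pressure altitude = 4470 + (+30) = 4500 ft.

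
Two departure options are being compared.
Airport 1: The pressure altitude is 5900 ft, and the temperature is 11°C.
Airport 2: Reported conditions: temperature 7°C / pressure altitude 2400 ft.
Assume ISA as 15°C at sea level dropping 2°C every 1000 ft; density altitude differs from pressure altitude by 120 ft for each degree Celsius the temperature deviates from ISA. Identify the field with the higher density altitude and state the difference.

Airport 1: ISA temp = 3.2°C, deviation +7.8°C, DA = 5900 + 120 × 7.8 = 6836 ft.
Airport 2: ISA temp = 10.2°C, deviation -3.2°C, DA = 2400 + 120 × (-3.2) = 2016 ft.
Airport 1 is higher by 6836 − 2016 = 4820 ft.

Airport 1 by 4820 ft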